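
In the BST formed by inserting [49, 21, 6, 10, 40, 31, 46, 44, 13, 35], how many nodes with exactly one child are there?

Tree built from: [49, 21, 6, 10, 40, 31, 46, 44, 13, 35]
Tree (level-order array): [49, 21, None, 6, 40, None, 10, 31, 46, None, 13, None, 35, 44]
Rule: These are nodes with exactly 1 non-null child.
Per-node child counts:
  node 49: 1 child(ren)
  node 21: 2 child(ren)
  node 6: 1 child(ren)
  node 10: 1 child(ren)
  node 13: 0 child(ren)
  node 40: 2 child(ren)
  node 31: 1 child(ren)
  node 35: 0 child(ren)
  node 46: 1 child(ren)
  node 44: 0 child(ren)
Matching nodes: [49, 6, 10, 31, 46]
Count of nodes with exactly one child: 5


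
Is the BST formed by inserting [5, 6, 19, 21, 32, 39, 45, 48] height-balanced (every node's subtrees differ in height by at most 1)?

Tree (level-order array): [5, None, 6, None, 19, None, 21, None, 32, None, 39, None, 45, None, 48]
Definition: a tree is height-balanced if, at every node, |h(left) - h(right)| <= 1 (empty subtree has height -1).
Bottom-up per-node check:
  node 48: h_left=-1, h_right=-1, diff=0 [OK], height=0
  node 45: h_left=-1, h_right=0, diff=1 [OK], height=1
  node 39: h_left=-1, h_right=1, diff=2 [FAIL (|-1-1|=2 > 1)], height=2
  node 32: h_left=-1, h_right=2, diff=3 [FAIL (|-1-2|=3 > 1)], height=3
  node 21: h_left=-1, h_right=3, diff=4 [FAIL (|-1-3|=4 > 1)], height=4
  node 19: h_left=-1, h_right=4, diff=5 [FAIL (|-1-4|=5 > 1)], height=5
  node 6: h_left=-1, h_right=5, diff=6 [FAIL (|-1-5|=6 > 1)], height=6
  node 5: h_left=-1, h_right=6, diff=7 [FAIL (|-1-6|=7 > 1)], height=7
Node 39 violates the condition: |-1 - 1| = 2 > 1.
Result: Not balanced


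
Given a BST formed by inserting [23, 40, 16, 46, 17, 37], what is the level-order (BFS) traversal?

Tree insertion order: [23, 40, 16, 46, 17, 37]
Tree (level-order array): [23, 16, 40, None, 17, 37, 46]
BFS from the root, enqueuing left then right child of each popped node:
  queue [23] -> pop 23, enqueue [16, 40], visited so far: [23]
  queue [16, 40] -> pop 16, enqueue [17], visited so far: [23, 16]
  queue [40, 17] -> pop 40, enqueue [37, 46], visited so far: [23, 16, 40]
  queue [17, 37, 46] -> pop 17, enqueue [none], visited so far: [23, 16, 40, 17]
  queue [37, 46] -> pop 37, enqueue [none], visited so far: [23, 16, 40, 17, 37]
  queue [46] -> pop 46, enqueue [none], visited so far: [23, 16, 40, 17, 37, 46]
Result: [23, 16, 40, 17, 37, 46]


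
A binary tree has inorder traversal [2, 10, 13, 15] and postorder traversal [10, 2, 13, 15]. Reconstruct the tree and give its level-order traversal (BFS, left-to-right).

Inorder:   [2, 10, 13, 15]
Postorder: [10, 2, 13, 15]
Algorithm: postorder visits root last, so walk postorder right-to-left;
each value is the root of the current inorder slice — split it at that
value, recurse on the right subtree first, then the left.
Recursive splits:
  root=15; inorder splits into left=[2, 10, 13], right=[]
  root=13; inorder splits into left=[2, 10], right=[]
  root=2; inorder splits into left=[], right=[10]
  root=10; inorder splits into left=[], right=[]
Reconstructed level-order: [15, 13, 2, 10]


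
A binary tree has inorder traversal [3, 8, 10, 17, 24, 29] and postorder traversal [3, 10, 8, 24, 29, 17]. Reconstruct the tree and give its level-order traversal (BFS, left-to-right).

Inorder:   [3, 8, 10, 17, 24, 29]
Postorder: [3, 10, 8, 24, 29, 17]
Algorithm: postorder visits root last, so walk postorder right-to-left;
each value is the root of the current inorder slice — split it at that
value, recurse on the right subtree first, then the left.
Recursive splits:
  root=17; inorder splits into left=[3, 8, 10], right=[24, 29]
  root=29; inorder splits into left=[24], right=[]
  root=24; inorder splits into left=[], right=[]
  root=8; inorder splits into left=[3], right=[10]
  root=10; inorder splits into left=[], right=[]
  root=3; inorder splits into left=[], right=[]
Reconstructed level-order: [17, 8, 29, 3, 10, 24]


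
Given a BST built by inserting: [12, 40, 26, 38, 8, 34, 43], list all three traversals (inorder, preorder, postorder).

Tree insertion order: [12, 40, 26, 38, 8, 34, 43]
Tree (level-order array): [12, 8, 40, None, None, 26, 43, None, 38, None, None, 34]
Inorder (L, root, R): [8, 12, 26, 34, 38, 40, 43]
Preorder (root, L, R): [12, 8, 40, 26, 38, 34, 43]
Postorder (L, R, root): [8, 34, 38, 26, 43, 40, 12]


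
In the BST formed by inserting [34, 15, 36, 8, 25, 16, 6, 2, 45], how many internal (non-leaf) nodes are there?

Tree built from: [34, 15, 36, 8, 25, 16, 6, 2, 45]
Tree (level-order array): [34, 15, 36, 8, 25, None, 45, 6, None, 16, None, None, None, 2]
Rule: An internal node has at least one child.
Per-node child counts:
  node 34: 2 child(ren)
  node 15: 2 child(ren)
  node 8: 1 child(ren)
  node 6: 1 child(ren)
  node 2: 0 child(ren)
  node 25: 1 child(ren)
  node 16: 0 child(ren)
  node 36: 1 child(ren)
  node 45: 0 child(ren)
Matching nodes: [34, 15, 8, 6, 25, 36]
Count of internal (non-leaf) nodes: 6


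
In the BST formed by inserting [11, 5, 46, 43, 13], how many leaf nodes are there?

Tree built from: [11, 5, 46, 43, 13]
Tree (level-order array): [11, 5, 46, None, None, 43, None, 13]
Rule: A leaf has 0 children.
Per-node child counts:
  node 11: 2 child(ren)
  node 5: 0 child(ren)
  node 46: 1 child(ren)
  node 43: 1 child(ren)
  node 13: 0 child(ren)
Matching nodes: [5, 13]
Count of leaf nodes: 2


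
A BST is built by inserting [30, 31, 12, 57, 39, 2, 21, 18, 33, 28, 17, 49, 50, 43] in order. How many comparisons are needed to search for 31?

Search path for 31: 30 -> 31
Found: True
Comparisons: 2


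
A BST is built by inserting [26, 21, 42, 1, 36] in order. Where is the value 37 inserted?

Starting tree (level order): [26, 21, 42, 1, None, 36]
Insertion path: 26 -> 42 -> 36
Result: insert 37 as right child of 36
Final tree (level order): [26, 21, 42, 1, None, 36, None, None, None, None, 37]


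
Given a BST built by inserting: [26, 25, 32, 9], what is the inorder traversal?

Tree insertion order: [26, 25, 32, 9]
Tree (level-order array): [26, 25, 32, 9]
Inorder traversal: [9, 25, 26, 32]


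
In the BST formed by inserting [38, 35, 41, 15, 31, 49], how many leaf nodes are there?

Tree built from: [38, 35, 41, 15, 31, 49]
Tree (level-order array): [38, 35, 41, 15, None, None, 49, None, 31]
Rule: A leaf has 0 children.
Per-node child counts:
  node 38: 2 child(ren)
  node 35: 1 child(ren)
  node 15: 1 child(ren)
  node 31: 0 child(ren)
  node 41: 1 child(ren)
  node 49: 0 child(ren)
Matching nodes: [31, 49]
Count of leaf nodes: 2


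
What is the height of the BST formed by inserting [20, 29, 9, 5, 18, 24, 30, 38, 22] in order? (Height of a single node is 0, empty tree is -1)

Insertion order: [20, 29, 9, 5, 18, 24, 30, 38, 22]
Tree (level-order array): [20, 9, 29, 5, 18, 24, 30, None, None, None, None, 22, None, None, 38]
Compute height bottom-up (empty subtree = -1):
  height(5) = 1 + max(-1, -1) = 0
  height(18) = 1 + max(-1, -1) = 0
  height(9) = 1 + max(0, 0) = 1
  height(22) = 1 + max(-1, -1) = 0
  height(24) = 1 + max(0, -1) = 1
  height(38) = 1 + max(-1, -1) = 0
  height(30) = 1 + max(-1, 0) = 1
  height(29) = 1 + max(1, 1) = 2
  height(20) = 1 + max(1, 2) = 3
Height = 3


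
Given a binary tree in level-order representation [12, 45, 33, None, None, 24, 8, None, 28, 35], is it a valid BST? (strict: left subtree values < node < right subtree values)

Level-order array: [12, 45, 33, None, None, 24, 8, None, 28, 35]
Validate using subtree bounds (lo, hi): at each node, require lo < value < hi,
then recurse left with hi=value and right with lo=value.
Preorder trace (stopping at first violation):
  at node 12 with bounds (-inf, +inf): OK
  at node 45 with bounds (-inf, 12): VIOLATION
Node 45 violates its bound: not (-inf < 45 < 12).
Result: Not a valid BST


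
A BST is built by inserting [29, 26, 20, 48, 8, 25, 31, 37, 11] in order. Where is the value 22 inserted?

Starting tree (level order): [29, 26, 48, 20, None, 31, None, 8, 25, None, 37, None, 11]
Insertion path: 29 -> 26 -> 20 -> 25
Result: insert 22 as left child of 25
Final tree (level order): [29, 26, 48, 20, None, 31, None, 8, 25, None, 37, None, 11, 22]


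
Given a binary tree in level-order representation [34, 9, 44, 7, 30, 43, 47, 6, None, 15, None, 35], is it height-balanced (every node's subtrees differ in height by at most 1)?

Tree (level-order array): [34, 9, 44, 7, 30, 43, 47, 6, None, 15, None, 35]
Definition: a tree is height-balanced if, at every node, |h(left) - h(right)| <= 1 (empty subtree has height -1).
Bottom-up per-node check:
  node 6: h_left=-1, h_right=-1, diff=0 [OK], height=0
  node 7: h_left=0, h_right=-1, diff=1 [OK], height=1
  node 15: h_left=-1, h_right=-1, diff=0 [OK], height=0
  node 30: h_left=0, h_right=-1, diff=1 [OK], height=1
  node 9: h_left=1, h_right=1, diff=0 [OK], height=2
  node 35: h_left=-1, h_right=-1, diff=0 [OK], height=0
  node 43: h_left=0, h_right=-1, diff=1 [OK], height=1
  node 47: h_left=-1, h_right=-1, diff=0 [OK], height=0
  node 44: h_left=1, h_right=0, diff=1 [OK], height=2
  node 34: h_left=2, h_right=2, diff=0 [OK], height=3
All nodes satisfy the balance condition.
Result: Balanced


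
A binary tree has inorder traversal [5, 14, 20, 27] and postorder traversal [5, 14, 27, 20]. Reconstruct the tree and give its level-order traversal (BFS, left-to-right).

Inorder:   [5, 14, 20, 27]
Postorder: [5, 14, 27, 20]
Algorithm: postorder visits root last, so walk postorder right-to-left;
each value is the root of the current inorder slice — split it at that
value, recurse on the right subtree first, then the left.
Recursive splits:
  root=20; inorder splits into left=[5, 14], right=[27]
  root=27; inorder splits into left=[], right=[]
  root=14; inorder splits into left=[5], right=[]
  root=5; inorder splits into left=[], right=[]
Reconstructed level-order: [20, 14, 27, 5]


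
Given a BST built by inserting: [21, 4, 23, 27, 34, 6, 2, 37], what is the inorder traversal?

Tree insertion order: [21, 4, 23, 27, 34, 6, 2, 37]
Tree (level-order array): [21, 4, 23, 2, 6, None, 27, None, None, None, None, None, 34, None, 37]
Inorder traversal: [2, 4, 6, 21, 23, 27, 34, 37]


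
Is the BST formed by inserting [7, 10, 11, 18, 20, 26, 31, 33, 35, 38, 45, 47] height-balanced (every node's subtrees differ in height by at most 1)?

Tree (level-order array): [7, None, 10, None, 11, None, 18, None, 20, None, 26, None, 31, None, 33, None, 35, None, 38, None, 45, None, 47]
Definition: a tree is height-balanced if, at every node, |h(left) - h(right)| <= 1 (empty subtree has height -1).
Bottom-up per-node check:
  node 47: h_left=-1, h_right=-1, diff=0 [OK], height=0
  node 45: h_left=-1, h_right=0, diff=1 [OK], height=1
  node 38: h_left=-1, h_right=1, diff=2 [FAIL (|-1-1|=2 > 1)], height=2
  node 35: h_left=-1, h_right=2, diff=3 [FAIL (|-1-2|=3 > 1)], height=3
  node 33: h_left=-1, h_right=3, diff=4 [FAIL (|-1-3|=4 > 1)], height=4
  node 31: h_left=-1, h_right=4, diff=5 [FAIL (|-1-4|=5 > 1)], height=5
  node 26: h_left=-1, h_right=5, diff=6 [FAIL (|-1-5|=6 > 1)], height=6
  node 20: h_left=-1, h_right=6, diff=7 [FAIL (|-1-6|=7 > 1)], height=7
  node 18: h_left=-1, h_right=7, diff=8 [FAIL (|-1-7|=8 > 1)], height=8
  node 11: h_left=-1, h_right=8, diff=9 [FAIL (|-1-8|=9 > 1)], height=9
  node 10: h_left=-1, h_right=9, diff=10 [FAIL (|-1-9|=10 > 1)], height=10
  node 7: h_left=-1, h_right=10, diff=11 [FAIL (|-1-10|=11 > 1)], height=11
Node 38 violates the condition: |-1 - 1| = 2 > 1.
Result: Not balanced


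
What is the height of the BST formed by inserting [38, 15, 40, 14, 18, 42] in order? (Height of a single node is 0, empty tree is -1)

Insertion order: [38, 15, 40, 14, 18, 42]
Tree (level-order array): [38, 15, 40, 14, 18, None, 42]
Compute height bottom-up (empty subtree = -1):
  height(14) = 1 + max(-1, -1) = 0
  height(18) = 1 + max(-1, -1) = 0
  height(15) = 1 + max(0, 0) = 1
  height(42) = 1 + max(-1, -1) = 0
  height(40) = 1 + max(-1, 0) = 1
  height(38) = 1 + max(1, 1) = 2
Height = 2


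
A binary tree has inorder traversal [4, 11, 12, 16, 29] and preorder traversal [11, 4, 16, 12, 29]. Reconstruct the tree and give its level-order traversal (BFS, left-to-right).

Inorder:  [4, 11, 12, 16, 29]
Preorder: [11, 4, 16, 12, 29]
Algorithm: preorder visits root first, so consume preorder in order;
for each root, split the current inorder slice at that value into
left-subtree inorder and right-subtree inorder, then recurse.
Recursive splits:
  root=11; inorder splits into left=[4], right=[12, 16, 29]
  root=4; inorder splits into left=[], right=[]
  root=16; inorder splits into left=[12], right=[29]
  root=12; inorder splits into left=[], right=[]
  root=29; inorder splits into left=[], right=[]
Reconstructed level-order: [11, 4, 16, 12, 29]


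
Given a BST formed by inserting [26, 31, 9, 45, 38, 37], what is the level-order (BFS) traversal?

Tree insertion order: [26, 31, 9, 45, 38, 37]
Tree (level-order array): [26, 9, 31, None, None, None, 45, 38, None, 37]
BFS from the root, enqueuing left then right child of each popped node:
  queue [26] -> pop 26, enqueue [9, 31], visited so far: [26]
  queue [9, 31] -> pop 9, enqueue [none], visited so far: [26, 9]
  queue [31] -> pop 31, enqueue [45], visited so far: [26, 9, 31]
  queue [45] -> pop 45, enqueue [38], visited so far: [26, 9, 31, 45]
  queue [38] -> pop 38, enqueue [37], visited so far: [26, 9, 31, 45, 38]
  queue [37] -> pop 37, enqueue [none], visited so far: [26, 9, 31, 45, 38, 37]
Result: [26, 9, 31, 45, 38, 37]


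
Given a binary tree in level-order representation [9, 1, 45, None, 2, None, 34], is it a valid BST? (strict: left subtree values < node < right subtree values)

Level-order array: [9, 1, 45, None, 2, None, 34]
Validate using subtree bounds (lo, hi): at each node, require lo < value < hi,
then recurse left with hi=value and right with lo=value.
Preorder trace (stopping at first violation):
  at node 9 with bounds (-inf, +inf): OK
  at node 1 with bounds (-inf, 9): OK
  at node 2 with bounds (1, 9): OK
  at node 45 with bounds (9, +inf): OK
  at node 34 with bounds (45, +inf): VIOLATION
Node 34 violates its bound: not (45 < 34 < +inf).
Result: Not a valid BST


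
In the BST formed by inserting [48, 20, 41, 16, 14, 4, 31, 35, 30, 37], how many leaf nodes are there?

Tree built from: [48, 20, 41, 16, 14, 4, 31, 35, 30, 37]
Tree (level-order array): [48, 20, None, 16, 41, 14, None, 31, None, 4, None, 30, 35, None, None, None, None, None, 37]
Rule: A leaf has 0 children.
Per-node child counts:
  node 48: 1 child(ren)
  node 20: 2 child(ren)
  node 16: 1 child(ren)
  node 14: 1 child(ren)
  node 4: 0 child(ren)
  node 41: 1 child(ren)
  node 31: 2 child(ren)
  node 30: 0 child(ren)
  node 35: 1 child(ren)
  node 37: 0 child(ren)
Matching nodes: [4, 30, 37]
Count of leaf nodes: 3


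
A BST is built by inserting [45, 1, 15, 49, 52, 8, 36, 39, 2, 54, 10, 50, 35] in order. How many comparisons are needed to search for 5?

Search path for 5: 45 -> 1 -> 15 -> 8 -> 2
Found: False
Comparisons: 5


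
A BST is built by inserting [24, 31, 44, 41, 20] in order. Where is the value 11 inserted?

Starting tree (level order): [24, 20, 31, None, None, None, 44, 41]
Insertion path: 24 -> 20
Result: insert 11 as left child of 20
Final tree (level order): [24, 20, 31, 11, None, None, 44, None, None, 41]


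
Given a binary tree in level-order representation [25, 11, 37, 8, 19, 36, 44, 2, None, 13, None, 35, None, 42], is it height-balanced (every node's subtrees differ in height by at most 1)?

Tree (level-order array): [25, 11, 37, 8, 19, 36, 44, 2, None, 13, None, 35, None, 42]
Definition: a tree is height-balanced if, at every node, |h(left) - h(right)| <= 1 (empty subtree has height -1).
Bottom-up per-node check:
  node 2: h_left=-1, h_right=-1, diff=0 [OK], height=0
  node 8: h_left=0, h_right=-1, diff=1 [OK], height=1
  node 13: h_left=-1, h_right=-1, diff=0 [OK], height=0
  node 19: h_left=0, h_right=-1, diff=1 [OK], height=1
  node 11: h_left=1, h_right=1, diff=0 [OK], height=2
  node 35: h_left=-1, h_right=-1, diff=0 [OK], height=0
  node 36: h_left=0, h_right=-1, diff=1 [OK], height=1
  node 42: h_left=-1, h_right=-1, diff=0 [OK], height=0
  node 44: h_left=0, h_right=-1, diff=1 [OK], height=1
  node 37: h_left=1, h_right=1, diff=0 [OK], height=2
  node 25: h_left=2, h_right=2, diff=0 [OK], height=3
All nodes satisfy the balance condition.
Result: Balanced


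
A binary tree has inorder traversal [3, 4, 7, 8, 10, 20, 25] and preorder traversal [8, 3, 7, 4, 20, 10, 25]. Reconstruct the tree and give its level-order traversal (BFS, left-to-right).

Inorder:  [3, 4, 7, 8, 10, 20, 25]
Preorder: [8, 3, 7, 4, 20, 10, 25]
Algorithm: preorder visits root first, so consume preorder in order;
for each root, split the current inorder slice at that value into
left-subtree inorder and right-subtree inorder, then recurse.
Recursive splits:
  root=8; inorder splits into left=[3, 4, 7], right=[10, 20, 25]
  root=3; inorder splits into left=[], right=[4, 7]
  root=7; inorder splits into left=[4], right=[]
  root=4; inorder splits into left=[], right=[]
  root=20; inorder splits into left=[10], right=[25]
  root=10; inorder splits into left=[], right=[]
  root=25; inorder splits into left=[], right=[]
Reconstructed level-order: [8, 3, 20, 7, 10, 25, 4]


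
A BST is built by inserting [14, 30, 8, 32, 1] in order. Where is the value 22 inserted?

Starting tree (level order): [14, 8, 30, 1, None, None, 32]
Insertion path: 14 -> 30
Result: insert 22 as left child of 30
Final tree (level order): [14, 8, 30, 1, None, 22, 32]


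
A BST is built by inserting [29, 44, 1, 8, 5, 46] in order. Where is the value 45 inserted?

Starting tree (level order): [29, 1, 44, None, 8, None, 46, 5]
Insertion path: 29 -> 44 -> 46
Result: insert 45 as left child of 46
Final tree (level order): [29, 1, 44, None, 8, None, 46, 5, None, 45]


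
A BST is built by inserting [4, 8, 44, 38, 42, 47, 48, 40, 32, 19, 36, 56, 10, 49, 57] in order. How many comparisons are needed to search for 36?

Search path for 36: 4 -> 8 -> 44 -> 38 -> 32 -> 36
Found: True
Comparisons: 6


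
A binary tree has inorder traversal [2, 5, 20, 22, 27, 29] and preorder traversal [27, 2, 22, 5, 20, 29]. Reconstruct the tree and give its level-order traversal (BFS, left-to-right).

Inorder:  [2, 5, 20, 22, 27, 29]
Preorder: [27, 2, 22, 5, 20, 29]
Algorithm: preorder visits root first, so consume preorder in order;
for each root, split the current inorder slice at that value into
left-subtree inorder and right-subtree inorder, then recurse.
Recursive splits:
  root=27; inorder splits into left=[2, 5, 20, 22], right=[29]
  root=2; inorder splits into left=[], right=[5, 20, 22]
  root=22; inorder splits into left=[5, 20], right=[]
  root=5; inorder splits into left=[], right=[20]
  root=20; inorder splits into left=[], right=[]
  root=29; inorder splits into left=[], right=[]
Reconstructed level-order: [27, 2, 29, 22, 5, 20]


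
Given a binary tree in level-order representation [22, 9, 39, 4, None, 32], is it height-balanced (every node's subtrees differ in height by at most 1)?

Tree (level-order array): [22, 9, 39, 4, None, 32]
Definition: a tree is height-balanced if, at every node, |h(left) - h(right)| <= 1 (empty subtree has height -1).
Bottom-up per-node check:
  node 4: h_left=-1, h_right=-1, diff=0 [OK], height=0
  node 9: h_left=0, h_right=-1, diff=1 [OK], height=1
  node 32: h_left=-1, h_right=-1, diff=0 [OK], height=0
  node 39: h_left=0, h_right=-1, diff=1 [OK], height=1
  node 22: h_left=1, h_right=1, diff=0 [OK], height=2
All nodes satisfy the balance condition.
Result: Balanced


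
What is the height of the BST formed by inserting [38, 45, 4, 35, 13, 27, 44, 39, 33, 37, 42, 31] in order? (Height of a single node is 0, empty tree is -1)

Insertion order: [38, 45, 4, 35, 13, 27, 44, 39, 33, 37, 42, 31]
Tree (level-order array): [38, 4, 45, None, 35, 44, None, 13, 37, 39, None, None, 27, None, None, None, 42, None, 33, None, None, 31]
Compute height bottom-up (empty subtree = -1):
  height(31) = 1 + max(-1, -1) = 0
  height(33) = 1 + max(0, -1) = 1
  height(27) = 1 + max(-1, 1) = 2
  height(13) = 1 + max(-1, 2) = 3
  height(37) = 1 + max(-1, -1) = 0
  height(35) = 1 + max(3, 0) = 4
  height(4) = 1 + max(-1, 4) = 5
  height(42) = 1 + max(-1, -1) = 0
  height(39) = 1 + max(-1, 0) = 1
  height(44) = 1 + max(1, -1) = 2
  height(45) = 1 + max(2, -1) = 3
  height(38) = 1 + max(5, 3) = 6
Height = 6


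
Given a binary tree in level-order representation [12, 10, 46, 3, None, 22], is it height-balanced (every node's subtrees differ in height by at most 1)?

Tree (level-order array): [12, 10, 46, 3, None, 22]
Definition: a tree is height-balanced if, at every node, |h(left) - h(right)| <= 1 (empty subtree has height -1).
Bottom-up per-node check:
  node 3: h_left=-1, h_right=-1, diff=0 [OK], height=0
  node 10: h_left=0, h_right=-1, diff=1 [OK], height=1
  node 22: h_left=-1, h_right=-1, diff=0 [OK], height=0
  node 46: h_left=0, h_right=-1, diff=1 [OK], height=1
  node 12: h_left=1, h_right=1, diff=0 [OK], height=2
All nodes satisfy the balance condition.
Result: Balanced


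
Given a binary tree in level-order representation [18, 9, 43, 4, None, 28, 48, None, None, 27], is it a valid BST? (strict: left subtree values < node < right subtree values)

Level-order array: [18, 9, 43, 4, None, 28, 48, None, None, 27]
Validate using subtree bounds (lo, hi): at each node, require lo < value < hi,
then recurse left with hi=value and right with lo=value.
Preorder trace (stopping at first violation):
  at node 18 with bounds (-inf, +inf): OK
  at node 9 with bounds (-inf, 18): OK
  at node 4 with bounds (-inf, 9): OK
  at node 43 with bounds (18, +inf): OK
  at node 28 with bounds (18, 43): OK
  at node 27 with bounds (18, 28): OK
  at node 48 with bounds (43, +inf): OK
No violation found at any node.
Result: Valid BST


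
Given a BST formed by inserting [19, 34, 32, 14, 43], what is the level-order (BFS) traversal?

Tree insertion order: [19, 34, 32, 14, 43]
Tree (level-order array): [19, 14, 34, None, None, 32, 43]
BFS from the root, enqueuing left then right child of each popped node:
  queue [19] -> pop 19, enqueue [14, 34], visited so far: [19]
  queue [14, 34] -> pop 14, enqueue [none], visited so far: [19, 14]
  queue [34] -> pop 34, enqueue [32, 43], visited so far: [19, 14, 34]
  queue [32, 43] -> pop 32, enqueue [none], visited so far: [19, 14, 34, 32]
  queue [43] -> pop 43, enqueue [none], visited so far: [19, 14, 34, 32, 43]
Result: [19, 14, 34, 32, 43]


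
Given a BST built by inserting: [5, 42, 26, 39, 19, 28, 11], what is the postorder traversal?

Tree insertion order: [5, 42, 26, 39, 19, 28, 11]
Tree (level-order array): [5, None, 42, 26, None, 19, 39, 11, None, 28]
Postorder traversal: [11, 19, 28, 39, 26, 42, 5]


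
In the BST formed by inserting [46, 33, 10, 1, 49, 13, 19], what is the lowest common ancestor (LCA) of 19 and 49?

Tree insertion order: [46, 33, 10, 1, 49, 13, 19]
Tree (level-order array): [46, 33, 49, 10, None, None, None, 1, 13, None, None, None, 19]
In a BST, the LCA of p=19, q=49 is the first node v on the
root-to-leaf path with p <= v <= q (go left if both < v, right if both > v).
Walk from root:
  at 46: 19 <= 46 <= 49, this is the LCA
LCA = 46


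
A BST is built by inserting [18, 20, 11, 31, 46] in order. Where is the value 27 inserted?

Starting tree (level order): [18, 11, 20, None, None, None, 31, None, 46]
Insertion path: 18 -> 20 -> 31
Result: insert 27 as left child of 31
Final tree (level order): [18, 11, 20, None, None, None, 31, 27, 46]


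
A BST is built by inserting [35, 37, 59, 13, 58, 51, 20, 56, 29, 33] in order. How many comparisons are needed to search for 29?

Search path for 29: 35 -> 13 -> 20 -> 29
Found: True
Comparisons: 4


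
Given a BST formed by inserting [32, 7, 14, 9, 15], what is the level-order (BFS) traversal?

Tree insertion order: [32, 7, 14, 9, 15]
Tree (level-order array): [32, 7, None, None, 14, 9, 15]
BFS from the root, enqueuing left then right child of each popped node:
  queue [32] -> pop 32, enqueue [7], visited so far: [32]
  queue [7] -> pop 7, enqueue [14], visited so far: [32, 7]
  queue [14] -> pop 14, enqueue [9, 15], visited so far: [32, 7, 14]
  queue [9, 15] -> pop 9, enqueue [none], visited so far: [32, 7, 14, 9]
  queue [15] -> pop 15, enqueue [none], visited so far: [32, 7, 14, 9, 15]
Result: [32, 7, 14, 9, 15]


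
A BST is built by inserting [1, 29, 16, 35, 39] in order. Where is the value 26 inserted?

Starting tree (level order): [1, None, 29, 16, 35, None, None, None, 39]
Insertion path: 1 -> 29 -> 16
Result: insert 26 as right child of 16
Final tree (level order): [1, None, 29, 16, 35, None, 26, None, 39]


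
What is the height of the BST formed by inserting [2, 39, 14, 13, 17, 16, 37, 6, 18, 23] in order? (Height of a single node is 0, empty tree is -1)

Insertion order: [2, 39, 14, 13, 17, 16, 37, 6, 18, 23]
Tree (level-order array): [2, None, 39, 14, None, 13, 17, 6, None, 16, 37, None, None, None, None, 18, None, None, 23]
Compute height bottom-up (empty subtree = -1):
  height(6) = 1 + max(-1, -1) = 0
  height(13) = 1 + max(0, -1) = 1
  height(16) = 1 + max(-1, -1) = 0
  height(23) = 1 + max(-1, -1) = 0
  height(18) = 1 + max(-1, 0) = 1
  height(37) = 1 + max(1, -1) = 2
  height(17) = 1 + max(0, 2) = 3
  height(14) = 1 + max(1, 3) = 4
  height(39) = 1 + max(4, -1) = 5
  height(2) = 1 + max(-1, 5) = 6
Height = 6


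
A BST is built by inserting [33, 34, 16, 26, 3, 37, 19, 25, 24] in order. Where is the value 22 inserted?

Starting tree (level order): [33, 16, 34, 3, 26, None, 37, None, None, 19, None, None, None, None, 25, 24]
Insertion path: 33 -> 16 -> 26 -> 19 -> 25 -> 24
Result: insert 22 as left child of 24
Final tree (level order): [33, 16, 34, 3, 26, None, 37, None, None, 19, None, None, None, None, 25, 24, None, 22]


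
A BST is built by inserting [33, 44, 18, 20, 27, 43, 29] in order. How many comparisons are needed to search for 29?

Search path for 29: 33 -> 18 -> 20 -> 27 -> 29
Found: True
Comparisons: 5


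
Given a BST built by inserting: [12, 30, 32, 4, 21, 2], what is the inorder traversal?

Tree insertion order: [12, 30, 32, 4, 21, 2]
Tree (level-order array): [12, 4, 30, 2, None, 21, 32]
Inorder traversal: [2, 4, 12, 21, 30, 32]


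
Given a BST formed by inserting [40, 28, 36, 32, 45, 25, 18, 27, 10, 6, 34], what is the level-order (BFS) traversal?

Tree insertion order: [40, 28, 36, 32, 45, 25, 18, 27, 10, 6, 34]
Tree (level-order array): [40, 28, 45, 25, 36, None, None, 18, 27, 32, None, 10, None, None, None, None, 34, 6]
BFS from the root, enqueuing left then right child of each popped node:
  queue [40] -> pop 40, enqueue [28, 45], visited so far: [40]
  queue [28, 45] -> pop 28, enqueue [25, 36], visited so far: [40, 28]
  queue [45, 25, 36] -> pop 45, enqueue [none], visited so far: [40, 28, 45]
  queue [25, 36] -> pop 25, enqueue [18, 27], visited so far: [40, 28, 45, 25]
  queue [36, 18, 27] -> pop 36, enqueue [32], visited so far: [40, 28, 45, 25, 36]
  queue [18, 27, 32] -> pop 18, enqueue [10], visited so far: [40, 28, 45, 25, 36, 18]
  queue [27, 32, 10] -> pop 27, enqueue [none], visited so far: [40, 28, 45, 25, 36, 18, 27]
  queue [32, 10] -> pop 32, enqueue [34], visited so far: [40, 28, 45, 25, 36, 18, 27, 32]
  queue [10, 34] -> pop 10, enqueue [6], visited so far: [40, 28, 45, 25, 36, 18, 27, 32, 10]
  queue [34, 6] -> pop 34, enqueue [none], visited so far: [40, 28, 45, 25, 36, 18, 27, 32, 10, 34]
  queue [6] -> pop 6, enqueue [none], visited so far: [40, 28, 45, 25, 36, 18, 27, 32, 10, 34, 6]
Result: [40, 28, 45, 25, 36, 18, 27, 32, 10, 34, 6]


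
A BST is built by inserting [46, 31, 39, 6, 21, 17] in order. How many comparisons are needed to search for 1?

Search path for 1: 46 -> 31 -> 6
Found: False
Comparisons: 3


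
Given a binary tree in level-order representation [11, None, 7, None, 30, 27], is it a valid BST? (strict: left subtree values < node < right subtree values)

Level-order array: [11, None, 7, None, 30, 27]
Validate using subtree bounds (lo, hi): at each node, require lo < value < hi,
then recurse left with hi=value and right with lo=value.
Preorder trace (stopping at first violation):
  at node 11 with bounds (-inf, +inf): OK
  at node 7 with bounds (11, +inf): VIOLATION
Node 7 violates its bound: not (11 < 7 < +inf).
Result: Not a valid BST


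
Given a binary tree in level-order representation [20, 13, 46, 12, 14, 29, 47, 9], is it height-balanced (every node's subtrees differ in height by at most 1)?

Tree (level-order array): [20, 13, 46, 12, 14, 29, 47, 9]
Definition: a tree is height-balanced if, at every node, |h(left) - h(right)| <= 1 (empty subtree has height -1).
Bottom-up per-node check:
  node 9: h_left=-1, h_right=-1, diff=0 [OK], height=0
  node 12: h_left=0, h_right=-1, diff=1 [OK], height=1
  node 14: h_left=-1, h_right=-1, diff=0 [OK], height=0
  node 13: h_left=1, h_right=0, diff=1 [OK], height=2
  node 29: h_left=-1, h_right=-1, diff=0 [OK], height=0
  node 47: h_left=-1, h_right=-1, diff=0 [OK], height=0
  node 46: h_left=0, h_right=0, diff=0 [OK], height=1
  node 20: h_left=2, h_right=1, diff=1 [OK], height=3
All nodes satisfy the balance condition.
Result: Balanced


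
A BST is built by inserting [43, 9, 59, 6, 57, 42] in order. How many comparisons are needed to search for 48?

Search path for 48: 43 -> 59 -> 57
Found: False
Comparisons: 3


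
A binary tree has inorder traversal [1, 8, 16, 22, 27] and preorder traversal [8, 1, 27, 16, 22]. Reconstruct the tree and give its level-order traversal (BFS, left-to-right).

Inorder:  [1, 8, 16, 22, 27]
Preorder: [8, 1, 27, 16, 22]
Algorithm: preorder visits root first, so consume preorder in order;
for each root, split the current inorder slice at that value into
left-subtree inorder and right-subtree inorder, then recurse.
Recursive splits:
  root=8; inorder splits into left=[1], right=[16, 22, 27]
  root=1; inorder splits into left=[], right=[]
  root=27; inorder splits into left=[16, 22], right=[]
  root=16; inorder splits into left=[], right=[22]
  root=22; inorder splits into left=[], right=[]
Reconstructed level-order: [8, 1, 27, 16, 22]


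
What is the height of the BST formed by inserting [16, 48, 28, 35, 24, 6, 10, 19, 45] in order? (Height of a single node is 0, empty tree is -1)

Insertion order: [16, 48, 28, 35, 24, 6, 10, 19, 45]
Tree (level-order array): [16, 6, 48, None, 10, 28, None, None, None, 24, 35, 19, None, None, 45]
Compute height bottom-up (empty subtree = -1):
  height(10) = 1 + max(-1, -1) = 0
  height(6) = 1 + max(-1, 0) = 1
  height(19) = 1 + max(-1, -1) = 0
  height(24) = 1 + max(0, -1) = 1
  height(45) = 1 + max(-1, -1) = 0
  height(35) = 1 + max(-1, 0) = 1
  height(28) = 1 + max(1, 1) = 2
  height(48) = 1 + max(2, -1) = 3
  height(16) = 1 + max(1, 3) = 4
Height = 4


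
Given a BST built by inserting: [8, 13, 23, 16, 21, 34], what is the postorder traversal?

Tree insertion order: [8, 13, 23, 16, 21, 34]
Tree (level-order array): [8, None, 13, None, 23, 16, 34, None, 21]
Postorder traversal: [21, 16, 34, 23, 13, 8]


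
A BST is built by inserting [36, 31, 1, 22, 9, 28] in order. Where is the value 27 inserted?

Starting tree (level order): [36, 31, None, 1, None, None, 22, 9, 28]
Insertion path: 36 -> 31 -> 1 -> 22 -> 28
Result: insert 27 as left child of 28
Final tree (level order): [36, 31, None, 1, None, None, 22, 9, 28, None, None, 27]


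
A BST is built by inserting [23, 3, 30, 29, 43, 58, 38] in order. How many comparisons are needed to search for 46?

Search path for 46: 23 -> 30 -> 43 -> 58
Found: False
Comparisons: 4


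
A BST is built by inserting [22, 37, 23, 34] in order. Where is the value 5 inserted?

Starting tree (level order): [22, None, 37, 23, None, None, 34]
Insertion path: 22
Result: insert 5 as left child of 22
Final tree (level order): [22, 5, 37, None, None, 23, None, None, 34]


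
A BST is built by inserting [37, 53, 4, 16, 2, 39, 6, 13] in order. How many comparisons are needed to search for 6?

Search path for 6: 37 -> 4 -> 16 -> 6
Found: True
Comparisons: 4


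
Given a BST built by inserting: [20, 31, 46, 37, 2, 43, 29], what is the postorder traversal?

Tree insertion order: [20, 31, 46, 37, 2, 43, 29]
Tree (level-order array): [20, 2, 31, None, None, 29, 46, None, None, 37, None, None, 43]
Postorder traversal: [2, 29, 43, 37, 46, 31, 20]


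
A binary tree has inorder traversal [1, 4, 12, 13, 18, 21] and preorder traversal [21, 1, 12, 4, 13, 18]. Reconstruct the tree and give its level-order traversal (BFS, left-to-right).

Inorder:  [1, 4, 12, 13, 18, 21]
Preorder: [21, 1, 12, 4, 13, 18]
Algorithm: preorder visits root first, so consume preorder in order;
for each root, split the current inorder slice at that value into
left-subtree inorder and right-subtree inorder, then recurse.
Recursive splits:
  root=21; inorder splits into left=[1, 4, 12, 13, 18], right=[]
  root=1; inorder splits into left=[], right=[4, 12, 13, 18]
  root=12; inorder splits into left=[4], right=[13, 18]
  root=4; inorder splits into left=[], right=[]
  root=13; inorder splits into left=[], right=[18]
  root=18; inorder splits into left=[], right=[]
Reconstructed level-order: [21, 1, 12, 4, 13, 18]


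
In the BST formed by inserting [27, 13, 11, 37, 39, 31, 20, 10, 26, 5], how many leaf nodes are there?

Tree built from: [27, 13, 11, 37, 39, 31, 20, 10, 26, 5]
Tree (level-order array): [27, 13, 37, 11, 20, 31, 39, 10, None, None, 26, None, None, None, None, 5]
Rule: A leaf has 0 children.
Per-node child counts:
  node 27: 2 child(ren)
  node 13: 2 child(ren)
  node 11: 1 child(ren)
  node 10: 1 child(ren)
  node 5: 0 child(ren)
  node 20: 1 child(ren)
  node 26: 0 child(ren)
  node 37: 2 child(ren)
  node 31: 0 child(ren)
  node 39: 0 child(ren)
Matching nodes: [5, 26, 31, 39]
Count of leaf nodes: 4


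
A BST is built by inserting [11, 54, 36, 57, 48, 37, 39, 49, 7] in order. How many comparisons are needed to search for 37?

Search path for 37: 11 -> 54 -> 36 -> 48 -> 37
Found: True
Comparisons: 5


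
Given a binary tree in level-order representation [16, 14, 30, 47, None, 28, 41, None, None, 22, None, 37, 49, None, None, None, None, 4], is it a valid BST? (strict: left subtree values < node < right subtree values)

Level-order array: [16, 14, 30, 47, None, 28, 41, None, None, 22, None, 37, 49, None, None, None, None, 4]
Validate using subtree bounds (lo, hi): at each node, require lo < value < hi,
then recurse left with hi=value and right with lo=value.
Preorder trace (stopping at first violation):
  at node 16 with bounds (-inf, +inf): OK
  at node 14 with bounds (-inf, 16): OK
  at node 47 with bounds (-inf, 14): VIOLATION
Node 47 violates its bound: not (-inf < 47 < 14).
Result: Not a valid BST


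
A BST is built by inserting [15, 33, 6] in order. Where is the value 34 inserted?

Starting tree (level order): [15, 6, 33]
Insertion path: 15 -> 33
Result: insert 34 as right child of 33
Final tree (level order): [15, 6, 33, None, None, None, 34]


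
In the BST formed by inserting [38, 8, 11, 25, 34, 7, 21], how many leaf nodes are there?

Tree built from: [38, 8, 11, 25, 34, 7, 21]
Tree (level-order array): [38, 8, None, 7, 11, None, None, None, 25, 21, 34]
Rule: A leaf has 0 children.
Per-node child counts:
  node 38: 1 child(ren)
  node 8: 2 child(ren)
  node 7: 0 child(ren)
  node 11: 1 child(ren)
  node 25: 2 child(ren)
  node 21: 0 child(ren)
  node 34: 0 child(ren)
Matching nodes: [7, 21, 34]
Count of leaf nodes: 3


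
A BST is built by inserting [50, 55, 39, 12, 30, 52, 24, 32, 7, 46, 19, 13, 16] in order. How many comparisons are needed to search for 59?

Search path for 59: 50 -> 55
Found: False
Comparisons: 2


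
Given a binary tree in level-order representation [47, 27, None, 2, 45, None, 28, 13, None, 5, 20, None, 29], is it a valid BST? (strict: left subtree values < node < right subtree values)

Level-order array: [47, 27, None, 2, 45, None, 28, 13, None, 5, 20, None, 29]
Validate using subtree bounds (lo, hi): at each node, require lo < value < hi,
then recurse left with hi=value and right with lo=value.
Preorder trace (stopping at first violation):
  at node 47 with bounds (-inf, +inf): OK
  at node 27 with bounds (-inf, 47): OK
  at node 2 with bounds (-inf, 27): OK
  at node 28 with bounds (2, 27): VIOLATION
Node 28 violates its bound: not (2 < 28 < 27).
Result: Not a valid BST


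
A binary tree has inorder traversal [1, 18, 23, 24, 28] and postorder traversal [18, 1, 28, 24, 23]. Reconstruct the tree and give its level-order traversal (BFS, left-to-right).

Inorder:   [1, 18, 23, 24, 28]
Postorder: [18, 1, 28, 24, 23]
Algorithm: postorder visits root last, so walk postorder right-to-left;
each value is the root of the current inorder slice — split it at that
value, recurse on the right subtree first, then the left.
Recursive splits:
  root=23; inorder splits into left=[1, 18], right=[24, 28]
  root=24; inorder splits into left=[], right=[28]
  root=28; inorder splits into left=[], right=[]
  root=1; inorder splits into left=[], right=[18]
  root=18; inorder splits into left=[], right=[]
Reconstructed level-order: [23, 1, 24, 18, 28]


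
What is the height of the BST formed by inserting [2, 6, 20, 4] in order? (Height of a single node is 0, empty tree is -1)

Insertion order: [2, 6, 20, 4]
Tree (level-order array): [2, None, 6, 4, 20]
Compute height bottom-up (empty subtree = -1):
  height(4) = 1 + max(-1, -1) = 0
  height(20) = 1 + max(-1, -1) = 0
  height(6) = 1 + max(0, 0) = 1
  height(2) = 1 + max(-1, 1) = 2
Height = 2


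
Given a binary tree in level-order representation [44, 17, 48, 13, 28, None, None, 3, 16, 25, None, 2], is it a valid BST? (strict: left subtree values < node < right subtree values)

Level-order array: [44, 17, 48, 13, 28, None, None, 3, 16, 25, None, 2]
Validate using subtree bounds (lo, hi): at each node, require lo < value < hi,
then recurse left with hi=value and right with lo=value.
Preorder trace (stopping at first violation):
  at node 44 with bounds (-inf, +inf): OK
  at node 17 with bounds (-inf, 44): OK
  at node 13 with bounds (-inf, 17): OK
  at node 3 with bounds (-inf, 13): OK
  at node 2 with bounds (-inf, 3): OK
  at node 16 with bounds (13, 17): OK
  at node 28 with bounds (17, 44): OK
  at node 25 with bounds (17, 28): OK
  at node 48 with bounds (44, +inf): OK
No violation found at any node.
Result: Valid BST


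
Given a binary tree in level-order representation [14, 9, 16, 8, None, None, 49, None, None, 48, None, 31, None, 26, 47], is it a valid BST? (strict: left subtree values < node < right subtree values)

Level-order array: [14, 9, 16, 8, None, None, 49, None, None, 48, None, 31, None, 26, 47]
Validate using subtree bounds (lo, hi): at each node, require lo < value < hi,
then recurse left with hi=value and right with lo=value.
Preorder trace (stopping at first violation):
  at node 14 with bounds (-inf, +inf): OK
  at node 9 with bounds (-inf, 14): OK
  at node 8 with bounds (-inf, 9): OK
  at node 16 with bounds (14, +inf): OK
  at node 49 with bounds (16, +inf): OK
  at node 48 with bounds (16, 49): OK
  at node 31 with bounds (16, 48): OK
  at node 26 with bounds (16, 31): OK
  at node 47 with bounds (31, 48): OK
No violation found at any node.
Result: Valid BST


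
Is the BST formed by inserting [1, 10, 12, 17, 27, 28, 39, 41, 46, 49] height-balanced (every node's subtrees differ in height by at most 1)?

Tree (level-order array): [1, None, 10, None, 12, None, 17, None, 27, None, 28, None, 39, None, 41, None, 46, None, 49]
Definition: a tree is height-balanced if, at every node, |h(left) - h(right)| <= 1 (empty subtree has height -1).
Bottom-up per-node check:
  node 49: h_left=-1, h_right=-1, diff=0 [OK], height=0
  node 46: h_left=-1, h_right=0, diff=1 [OK], height=1
  node 41: h_left=-1, h_right=1, diff=2 [FAIL (|-1-1|=2 > 1)], height=2
  node 39: h_left=-1, h_right=2, diff=3 [FAIL (|-1-2|=3 > 1)], height=3
  node 28: h_left=-1, h_right=3, diff=4 [FAIL (|-1-3|=4 > 1)], height=4
  node 27: h_left=-1, h_right=4, diff=5 [FAIL (|-1-4|=5 > 1)], height=5
  node 17: h_left=-1, h_right=5, diff=6 [FAIL (|-1-5|=6 > 1)], height=6
  node 12: h_left=-1, h_right=6, diff=7 [FAIL (|-1-6|=7 > 1)], height=7
  node 10: h_left=-1, h_right=7, diff=8 [FAIL (|-1-7|=8 > 1)], height=8
  node 1: h_left=-1, h_right=8, diff=9 [FAIL (|-1-8|=9 > 1)], height=9
Node 41 violates the condition: |-1 - 1| = 2 > 1.
Result: Not balanced
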